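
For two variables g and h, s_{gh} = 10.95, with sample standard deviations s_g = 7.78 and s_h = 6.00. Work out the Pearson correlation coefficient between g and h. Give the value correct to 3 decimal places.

0.235

r = Cov(g,h) / (s_g · s_h) = 10.95 / (7.78 × 6.00)
  = 10.95 / 46.6800 ≈ 0.235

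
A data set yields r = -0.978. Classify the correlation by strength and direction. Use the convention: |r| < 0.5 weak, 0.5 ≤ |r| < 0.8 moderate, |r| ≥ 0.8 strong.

strong negative

r = -0.978 < 0 so the relationship is negative.
|r| = 0.978, which falls in the strong range.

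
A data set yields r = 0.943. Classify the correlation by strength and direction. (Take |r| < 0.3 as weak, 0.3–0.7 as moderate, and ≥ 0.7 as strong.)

r = 0.943 > 0 so the relationship is positive.
|r| = 0.943, which falls in the strong range.

strong positive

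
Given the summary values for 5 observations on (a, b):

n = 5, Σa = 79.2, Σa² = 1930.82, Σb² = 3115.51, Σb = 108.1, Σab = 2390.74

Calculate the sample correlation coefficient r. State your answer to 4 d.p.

0.9351

r = (nΣab − ΣaΣb) / √[(nΣa² − (Σa)²)(nΣb² − (Σb)²)]
Numerator: 5×2390.74 − 79.2×108.1 = 3392.18
Denominator: √[(9654.1 − 6272.64)(15577.55 − 11685.61)] = √[3381.46 × 3891.94] = 3627.7320
r = 3392.18 / 3627.7320 ≈ 0.9351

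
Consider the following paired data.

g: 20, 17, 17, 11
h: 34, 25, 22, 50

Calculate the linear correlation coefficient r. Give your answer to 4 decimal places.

n = 4, Σg = 65, Σh = 131, Σg² = 1099, Σh² = 4765, Σgh = 2029
nΣgh − ΣgΣh = 8116 − 8515 = -399
nΣg² − (Σg)² = 4396 − 4225 = 171; nΣh² − (Σh)² = 19060 − 17161 = 1899
r = -399 / √(171 × 1899) = -399 / 569.8500 ≈ -0.7002

-0.7002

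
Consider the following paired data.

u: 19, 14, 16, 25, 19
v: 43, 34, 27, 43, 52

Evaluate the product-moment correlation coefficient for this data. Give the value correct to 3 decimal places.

0.544

n = 5, Σu = 93, Σv = 199, Σu² = 1799, Σv² = 8287, Σuv = 3788
nΣuv − ΣuΣv = 18940 − 18507 = 433
nΣu² − (Σu)² = 8995 − 8649 = 346; nΣv² − (Σv)² = 41435 − 39601 = 1834
r = 433 / √(346 × 1834) = 433 / 796.5953 ≈ 0.544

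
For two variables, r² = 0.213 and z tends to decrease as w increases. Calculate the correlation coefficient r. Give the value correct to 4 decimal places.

|r| = √0.213 = 0.4615
The association is negative, so r = −0.4615.

-0.4615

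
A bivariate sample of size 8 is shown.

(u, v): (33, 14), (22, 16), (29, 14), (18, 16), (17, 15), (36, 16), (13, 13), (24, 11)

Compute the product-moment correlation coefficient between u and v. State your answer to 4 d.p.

0.1196

n = 8, Σu = 192, Σv = 115, Σu² = 5068, Σv² = 1675, Σuv = 2772
nΣuv − ΣuΣv = 22176 − 22080 = 96
nΣu² − (Σu)² = 40544 − 36864 = 3680; nΣv² − (Σv)² = 13400 − 13225 = 175
r = 96 / √(3680 × 175) = 96 / 802.4961 ≈ 0.1196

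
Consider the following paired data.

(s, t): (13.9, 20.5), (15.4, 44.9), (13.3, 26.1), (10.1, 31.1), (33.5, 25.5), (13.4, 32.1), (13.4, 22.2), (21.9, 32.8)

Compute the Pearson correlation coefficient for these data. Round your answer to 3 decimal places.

n = 8, Σs = 134.9, Σt = 235.2, Σs² = 2670.25, Σt² = 7334.02, Σst = 3937.84
nΣst − ΣsΣt = 31502.72 − 31728.48 = -225.76
nΣs² − (Σs)² = 21362 − 18198.01 = 3163.99; nΣt² − (Σt)² = 58672.16 − 55319.04 = 3353.12
r = -225.76 / √(3163.99 × 3353.12) = -225.76 / 3257.1825 ≈ -0.069

-0.069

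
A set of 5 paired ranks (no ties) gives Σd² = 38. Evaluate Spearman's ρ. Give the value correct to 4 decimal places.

ρ = 1 − 6Σd² / [n(n²−1)] = 1 − 6×38 / (5×24)
  = 1 − 228/120 = 1 − 1.90000 ≈ -0.9000

-0.9000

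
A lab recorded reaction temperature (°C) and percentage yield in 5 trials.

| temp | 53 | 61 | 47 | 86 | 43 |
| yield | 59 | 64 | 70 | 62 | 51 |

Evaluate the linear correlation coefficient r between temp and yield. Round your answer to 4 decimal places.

n = 5, Σx = 290, Σy = 306, Σx² = 17984, Σy² = 18922, Σxy = 17846
nΣxy − ΣxΣy = 89230 − 88740 = 490
nΣx² − (Σx)² = 89920 − 84100 = 5820; nΣy² − (Σy)² = 94610 − 93636 = 974
r = 490 / √(5820 × 974) = 490 / 2380.8990 ≈ 0.2058

0.2058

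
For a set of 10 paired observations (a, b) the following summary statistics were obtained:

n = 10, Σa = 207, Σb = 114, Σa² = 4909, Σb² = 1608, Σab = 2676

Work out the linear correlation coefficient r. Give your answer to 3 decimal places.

r = (nΣab − ΣaΣb) / √[(nΣa² − (Σa)²)(nΣb² − (Σb)²)]
Numerator: 10×2676 − 207×114 = 3162
Denominator: √[(49090 − 42849)(16080 − 12996)] = √[6241 × 3084] = 4387.1681
r = 3162 / 4387.1681 ≈ 0.721

0.721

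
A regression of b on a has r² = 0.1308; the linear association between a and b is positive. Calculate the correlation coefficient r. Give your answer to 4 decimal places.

0.3617

|r| = √0.1308 = 0.3617
The association is positive, so r = 0.3617.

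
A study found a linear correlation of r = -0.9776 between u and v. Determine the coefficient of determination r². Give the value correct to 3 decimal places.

0.956

r² = (-0.9776)² = 0.956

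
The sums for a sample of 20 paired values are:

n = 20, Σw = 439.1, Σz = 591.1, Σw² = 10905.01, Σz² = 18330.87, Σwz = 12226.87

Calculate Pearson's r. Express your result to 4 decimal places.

r = (nΣwz − ΣwΣz) / √[(nΣw² − (Σw)²)(nΣz² − (Σz)²)]
Numerator: 20×12226.87 − 439.1×591.1 = -15014.61
Denominator: √[(218100.2 − 192808.81)(366617.4 − 349399.21)] = √[25291.39 × 17218.19] = 20867.9649
r = -15014.61 / 20867.9649 ≈ -0.7195

-0.7195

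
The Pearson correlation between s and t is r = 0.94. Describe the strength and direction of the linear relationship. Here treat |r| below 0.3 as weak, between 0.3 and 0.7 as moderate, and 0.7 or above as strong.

r = 0.94 > 0 so the relationship is positive.
|r| = 0.94, which falls in the strong range.

strong positive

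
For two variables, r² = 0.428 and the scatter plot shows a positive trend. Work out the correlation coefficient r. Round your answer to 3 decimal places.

|r| = √0.428 = 0.654
The association is positive, so r = 0.654.

0.654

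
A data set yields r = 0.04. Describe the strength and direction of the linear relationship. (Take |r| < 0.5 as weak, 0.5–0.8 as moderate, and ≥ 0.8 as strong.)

r = 0.04 > 0 so the relationship is positive.
|r| = 0.04, which falls in the weak range.

weak positive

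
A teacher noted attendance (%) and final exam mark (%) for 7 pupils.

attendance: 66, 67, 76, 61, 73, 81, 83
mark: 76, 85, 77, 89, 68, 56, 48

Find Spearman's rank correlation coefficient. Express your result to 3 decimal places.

Rank attendance: 2, 3, 5, 1, 4, 6, 7
Rank mark: 4, 6, 5, 7, 3, 2, 1
d = rank(attendance) − rank(mark): -2, -3, 0, -6, 1, 4, 6; Σd² = 102
ρ = 1 − 6Σd² / [n(n²−1)] = 1 − 6×102 / (7×48) = 1 − 612/336 ≈ -0.821

-0.821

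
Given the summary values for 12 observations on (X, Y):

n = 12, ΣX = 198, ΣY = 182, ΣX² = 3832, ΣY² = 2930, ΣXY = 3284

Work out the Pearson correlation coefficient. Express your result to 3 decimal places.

0.908

r = (nΣXY − ΣXΣY) / √[(nΣX² − (ΣX)²)(nΣY² − (ΣY)²)]
Numerator: 12×3284 − 198×182 = 3372
Denominator: √[(45984 − 39204)(35160 − 33124)] = √[6780 × 2036] = 3715.3842
r = 3372 / 3715.3842 ≈ 0.908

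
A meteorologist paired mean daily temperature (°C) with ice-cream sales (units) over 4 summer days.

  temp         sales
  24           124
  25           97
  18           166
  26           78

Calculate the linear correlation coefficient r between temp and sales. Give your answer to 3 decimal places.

-0.958

n = 4, Σx = 93, Σy = 465, Σx² = 2201, Σy² = 58425, Σxy = 10417
nΣxy − ΣxΣy = 41668 − 43245 = -1577
nΣx² − (Σx)² = 8804 − 8649 = 155; nΣy² − (Σy)² = 233700 − 216225 = 17475
r = -1577 / √(155 × 17475) = -1577 / 1645.7901 ≈ -0.958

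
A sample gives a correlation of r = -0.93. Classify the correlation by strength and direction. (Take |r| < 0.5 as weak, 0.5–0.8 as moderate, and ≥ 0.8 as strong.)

strong negative

r = -0.93 < 0 so the relationship is negative.
|r| = 0.93, which falls in the strong range.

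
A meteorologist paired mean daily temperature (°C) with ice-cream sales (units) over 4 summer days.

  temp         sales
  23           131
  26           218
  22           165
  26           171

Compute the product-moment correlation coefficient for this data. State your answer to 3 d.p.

n = 4, Σx = 97, Σy = 685, Σx² = 2365, Σy² = 121151, Σxy = 16757
nΣxy − ΣxΣy = 67028 − 66445 = 583
nΣx² − (Σx)² = 9460 − 9409 = 51; nΣy² − (Σy)² = 484604 − 469225 = 15379
r = 583 / √(51 × 15379) = 583 / 885.6235 ≈ 0.658

0.658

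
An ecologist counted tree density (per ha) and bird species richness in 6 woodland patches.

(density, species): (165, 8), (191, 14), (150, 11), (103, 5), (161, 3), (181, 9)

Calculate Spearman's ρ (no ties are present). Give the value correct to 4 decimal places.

0.5429

Rank density: 4, 6, 2, 1, 3, 5
Rank species: 3, 6, 5, 2, 1, 4
d = rank(density) − rank(species): 1, 0, -3, -1, 2, 1; Σd² = 16
ρ = 1 − 6Σd² / [n(n²−1)] = 1 − 6×16 / (6×35) = 1 − 96/210 ≈ 0.5429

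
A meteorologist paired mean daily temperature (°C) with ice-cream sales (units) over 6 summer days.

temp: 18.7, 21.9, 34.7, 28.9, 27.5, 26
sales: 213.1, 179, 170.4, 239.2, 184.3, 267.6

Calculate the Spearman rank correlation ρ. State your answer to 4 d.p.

-0.2571

Rank temp: 1, 2, 6, 5, 4, 3
Rank sales: 4, 2, 1, 5, 3, 6
d = rank(temp) − rank(sales): -3, 0, 5, 0, 1, -3; Σd² = 44
ρ = 1 − 6Σd² / [n(n²−1)] = 1 − 6×44 / (6×35) = 1 − 264/210 ≈ -0.2571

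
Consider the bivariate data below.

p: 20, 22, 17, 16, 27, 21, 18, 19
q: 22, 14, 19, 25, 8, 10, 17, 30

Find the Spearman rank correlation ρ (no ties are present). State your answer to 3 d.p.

Rank p: 5, 7, 2, 1, 8, 6, 3, 4
Rank q: 6, 3, 5, 7, 1, 2, 4, 8
d = rank(p) − rank(q): -1, 4, -3, -6, 7, 4, -1, -4; Σd² = 144
ρ = 1 − 6Σd² / [n(n²−1)] = 1 − 6×144 / (8×63) = 1 − 864/504 ≈ -0.714

-0.714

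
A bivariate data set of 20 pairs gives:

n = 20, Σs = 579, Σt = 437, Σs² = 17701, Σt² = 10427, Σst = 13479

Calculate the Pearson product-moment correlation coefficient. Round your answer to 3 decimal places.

0.911

r = (nΣst − ΣsΣt) / √[(nΣs² − (Σs)²)(nΣt² − (Σt)²)]
Numerator: 20×13479 − 579×437 = 16557
Denominator: √[(354020 − 335241)(208540 − 190969)] = √[18779 × 17571] = 18164.9610
r = 16557 / 18164.9610 ≈ 0.911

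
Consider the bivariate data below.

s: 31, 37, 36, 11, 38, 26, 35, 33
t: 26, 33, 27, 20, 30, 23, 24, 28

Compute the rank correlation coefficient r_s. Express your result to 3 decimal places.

0.857

Rank s: 3, 7, 6, 1, 8, 2, 5, 4
Rank t: 4, 8, 5, 1, 7, 2, 3, 6
d = rank(s) − rank(t): -1, -1, 1, 0, 1, 0, 2, -2; Σd² = 12
ρ = 1 − 6Σd² / [n(n²−1)] = 1 − 6×12 / (8×63) = 1 − 72/504 ≈ 0.857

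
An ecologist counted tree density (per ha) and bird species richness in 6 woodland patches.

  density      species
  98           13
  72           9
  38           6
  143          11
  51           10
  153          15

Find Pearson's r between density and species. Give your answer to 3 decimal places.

n = 6, Σx = 555, Σy = 64, Σx² = 62691, Σy² = 732, Σxy = 6528
nΣxy − ΣxΣy = 39168 − 35520 = 3648
nΣx² − (Σx)² = 376146 − 308025 = 68121; nΣy² − (Σy)² = 4392 − 4096 = 296
r = 3648 / √(68121 × 296) = 3648 / 4490.4138 ≈ 0.812

0.812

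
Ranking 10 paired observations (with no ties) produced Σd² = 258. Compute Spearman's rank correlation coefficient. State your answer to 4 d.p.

-0.5636

ρ = 1 − 6Σd² / [n(n²−1)] = 1 − 6×258 / (10×99)
  = 1 − 1548/990 = 1 − 1.56364 ≈ -0.5636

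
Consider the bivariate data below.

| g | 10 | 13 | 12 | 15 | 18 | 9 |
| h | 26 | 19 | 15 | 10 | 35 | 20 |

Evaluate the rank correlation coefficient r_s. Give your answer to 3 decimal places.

-0.029

Rank g: 2, 4, 3, 5, 6, 1
Rank h: 5, 3, 2, 1, 6, 4
d = rank(g) − rank(h): -3, 1, 1, 4, 0, -3; Σd² = 36
ρ = 1 − 6Σd² / [n(n²−1)] = 1 − 6×36 / (6×35) = 1 − 216/210 ≈ -0.029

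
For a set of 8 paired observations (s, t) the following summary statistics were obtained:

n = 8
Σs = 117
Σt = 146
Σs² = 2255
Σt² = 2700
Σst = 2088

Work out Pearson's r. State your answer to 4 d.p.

-0.3400

r = (nΣst − ΣsΣt) / √[(nΣs² − (Σs)²)(nΣt² − (Σt)²)]
Numerator: 8×2088 − 117×146 = -378
Denominator: √[(18040 − 13689)(21600 − 21316)] = √[4351 × 284] = 1111.6132
r = -378 / 1111.6132 ≈ -0.3400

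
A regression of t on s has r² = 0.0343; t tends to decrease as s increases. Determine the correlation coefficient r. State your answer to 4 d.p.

|r| = √0.0343 = 0.1852
The association is negative, so r = −0.1852.

-0.1852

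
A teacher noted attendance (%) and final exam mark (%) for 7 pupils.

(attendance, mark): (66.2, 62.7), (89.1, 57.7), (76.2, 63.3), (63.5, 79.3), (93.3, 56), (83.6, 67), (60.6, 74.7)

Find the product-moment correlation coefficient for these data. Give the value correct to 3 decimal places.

-0.810

n = 7, Σx = 532.5, Σy = 460.7, Σx² = 41526.15, Σy² = 30761.05, Σxy = 34503.64
nΣxy − ΣxΣy = 241525.48 − 245322.75 = -3797.27
nΣx² − (Σx)² = 290683.05 − 283556.25 = 7126.8; nΣy² − (Σy)² = 215327.35 − 212244.49 = 3082.86
r = -3797.27 / √(7126.8 × 3082.86) = -3797.27 / 4687.3155 ≈ -0.810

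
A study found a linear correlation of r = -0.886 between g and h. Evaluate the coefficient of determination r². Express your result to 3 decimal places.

0.785

r² = (-0.886)² = 0.785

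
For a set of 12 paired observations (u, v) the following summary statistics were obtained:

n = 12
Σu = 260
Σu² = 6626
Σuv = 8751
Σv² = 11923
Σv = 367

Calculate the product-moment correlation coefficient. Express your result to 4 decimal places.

r = (nΣuv − ΣuΣv) / √[(nΣu² − (Σu)²)(nΣv² − (Σv)²)]
Numerator: 12×8751 − 260×367 = 9592
Denominator: √[(79512 − 67600)(143076 − 134689)] = √[11912 × 8387] = 9995.2961
r = 9592 / 9995.2961 ≈ 0.9597

0.9597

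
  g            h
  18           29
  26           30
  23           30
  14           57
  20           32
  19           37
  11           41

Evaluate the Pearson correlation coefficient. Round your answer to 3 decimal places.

n = 7, Σg = 131, Σh = 256, Σg² = 2607, Σh² = 9964, Σgh = 4584
nΣgh − ΣgΣh = 32088 − 33536 = -1448
nΣg² − (Σg)² = 18249 − 17161 = 1088; nΣh² − (Σh)² = 69748 − 65536 = 4212
r = -1448 / √(1088 × 4212) = -1448 / 2140.7139 ≈ -0.676

-0.676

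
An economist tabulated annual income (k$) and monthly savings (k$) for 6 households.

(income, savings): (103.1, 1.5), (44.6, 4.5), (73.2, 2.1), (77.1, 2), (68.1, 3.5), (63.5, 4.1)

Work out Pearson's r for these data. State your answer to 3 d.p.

n = 6, Σx = 429.6, Σy = 17.7, Σx² = 32591.28, Σy² = 59.97, Σxy = 1161.97
nΣxy − ΣxΣy = 6971.82 − 7603.92 = -632.1
nΣx² − (Σx)² = 195547.68 − 184556.16 = 10991.52; nΣy² − (Σy)² = 359.82 − 313.29 = 46.53
r = -632.1 / √(10991.52 × 46.53) = -632.1 / 715.1471 ≈ -0.884

-0.884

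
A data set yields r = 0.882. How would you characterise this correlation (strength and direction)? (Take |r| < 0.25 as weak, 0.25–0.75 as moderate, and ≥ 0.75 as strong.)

strong positive

r = 0.882 > 0 so the relationship is positive.
|r| = 0.882, which falls in the strong range.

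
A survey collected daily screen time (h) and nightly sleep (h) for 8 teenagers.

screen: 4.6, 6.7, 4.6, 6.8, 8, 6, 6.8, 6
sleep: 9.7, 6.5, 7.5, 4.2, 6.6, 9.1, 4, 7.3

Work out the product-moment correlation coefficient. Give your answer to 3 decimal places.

-0.608

n = 8, Σx = 49.5, Σy = 54.9, Σx² = 315.69, Σy² = 405.89, Σxy = 329.63
nΣxy − ΣxΣy = 2637.04 − 2717.55 = -80.51
nΣx² − (Σx)² = 2525.52 − 2450.25 = 75.27; nΣy² − (Σy)² = 3247.12 − 3014.01 = 233.11
r = -80.51 / √(75.27 × 233.11) = -80.51 / 132.4620 ≈ -0.608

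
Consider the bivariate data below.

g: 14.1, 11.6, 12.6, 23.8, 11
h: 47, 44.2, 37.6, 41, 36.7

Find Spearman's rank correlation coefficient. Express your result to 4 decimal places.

Rank g: 4, 2, 3, 5, 1
Rank h: 5, 4, 2, 3, 1
d = rank(g) − rank(h): -1, -2, 1, 2, 0; Σd² = 10
ρ = 1 − 6Σd² / [n(n²−1)] = 1 − 6×10 / (5×24) = 1 − 60/120 ≈ 0.5000

0.5000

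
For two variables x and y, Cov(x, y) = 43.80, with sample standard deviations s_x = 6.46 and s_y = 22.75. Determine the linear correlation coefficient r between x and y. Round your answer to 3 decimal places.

r = Cov(x,y) / (s_x · s_y) = 43.80 / (6.46 × 22.75)
  = 43.80 / 146.9650 ≈ 0.298

0.298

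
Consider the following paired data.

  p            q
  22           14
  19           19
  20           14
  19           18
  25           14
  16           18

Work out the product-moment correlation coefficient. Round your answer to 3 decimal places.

-0.739

n = 6, Σp = 121, Σq = 97, Σp² = 2487, Σq² = 1597, Σpq = 1929
nΣpq − ΣpΣq = 11574 − 11737 = -163
nΣp² − (Σp)² = 14922 − 14641 = 281; nΣq² − (Σq)² = 9582 − 9409 = 173
r = -163 / √(281 × 173) = -163 / 220.4836 ≈ -0.739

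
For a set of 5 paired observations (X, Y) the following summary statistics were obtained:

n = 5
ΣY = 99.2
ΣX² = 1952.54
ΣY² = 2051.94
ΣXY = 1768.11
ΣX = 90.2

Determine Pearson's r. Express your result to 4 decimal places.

-0.1299

r = (nΣXY − ΣXΣY) / √[(nΣX² − (ΣX)²)(nΣY² − (ΣY)²)]
Numerator: 5×1768.11 − 90.2×99.2 = -107.29
Denominator: √[(9762.7 − 8136.04)(10259.7 − 9840.64)] = √[1626.66 × 419.06] = 825.6320
r = -107.29 / 825.6320 ≈ -0.1299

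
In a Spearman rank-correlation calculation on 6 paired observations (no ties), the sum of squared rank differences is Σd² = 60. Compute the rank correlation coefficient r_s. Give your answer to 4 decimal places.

ρ = 1 − 6Σd² / [n(n²−1)] = 1 − 6×60 / (6×35)
  = 1 − 360/210 = 1 − 1.71429 ≈ -0.7143

-0.7143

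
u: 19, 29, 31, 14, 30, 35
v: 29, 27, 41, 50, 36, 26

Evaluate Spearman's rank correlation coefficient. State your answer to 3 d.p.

-0.486

Rank u: 2, 3, 5, 1, 4, 6
Rank v: 3, 2, 5, 6, 4, 1
d = rank(u) − rank(v): -1, 1, 0, -5, 0, 5; Σd² = 52
ρ = 1 − 6Σd² / [n(n²−1)] = 1 − 6×52 / (6×35) = 1 − 312/210 ≈ -0.486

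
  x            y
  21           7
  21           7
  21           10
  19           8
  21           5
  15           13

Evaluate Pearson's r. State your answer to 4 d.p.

-0.8047

n = 6, Σx = 118, Σy = 50, Σx² = 2350, Σy² = 456, Σxy = 956
nΣxy − ΣxΣy = 5736 − 5900 = -164
nΣx² − (Σx)² = 14100 − 13924 = 176; nΣy² − (Σy)² = 2736 − 2500 = 236
r = -164 / √(176 × 236) = -164 / 203.8038 ≈ -0.8047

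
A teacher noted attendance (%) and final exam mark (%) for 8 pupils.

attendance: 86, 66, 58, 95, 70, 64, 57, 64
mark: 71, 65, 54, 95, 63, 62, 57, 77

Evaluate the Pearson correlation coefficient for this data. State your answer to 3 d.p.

0.827

n = 8, Σx = 560, Σy = 544, Σx² = 40482, Σy² = 38198, Σxy = 39108
nΣxy − ΣxΣy = 312864 − 304640 = 8224
nΣx² − (Σx)² = 323856 − 313600 = 10256; nΣy² − (Σy)² = 305584 − 295936 = 9648
r = 8224 / √(10256 × 9648) = 8224 / 9947.3558 ≈ 0.827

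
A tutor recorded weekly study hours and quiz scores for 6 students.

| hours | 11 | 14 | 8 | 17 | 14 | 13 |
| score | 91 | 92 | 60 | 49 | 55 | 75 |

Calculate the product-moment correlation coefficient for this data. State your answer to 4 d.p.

-0.2423

n = 6, Σx = 77, Σy = 422, Σx² = 1035, Σy² = 31396, Σxy = 5347
nΣxy − ΣxΣy = 32082 − 32494 = -412
nΣx² − (Σx)² = 6210 − 5929 = 281; nΣy² − (Σy)² = 188376 − 178084 = 10292
r = -412 / √(281 × 10292) = -412 / 1700.6034 ≈ -0.2423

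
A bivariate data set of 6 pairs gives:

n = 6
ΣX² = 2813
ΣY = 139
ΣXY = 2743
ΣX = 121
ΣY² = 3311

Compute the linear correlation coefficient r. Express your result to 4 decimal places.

-0.3269

r = (nΣXY − ΣXΣY) / √[(nΣX² − (ΣX)²)(nΣY² − (ΣY)²)]
Numerator: 6×2743 − 121×139 = -361
Denominator: √[(16878 − 14641)(19866 − 19321)] = √[2237 × 545] = 1104.1581
r = -361 / 1104.1581 ≈ -0.3269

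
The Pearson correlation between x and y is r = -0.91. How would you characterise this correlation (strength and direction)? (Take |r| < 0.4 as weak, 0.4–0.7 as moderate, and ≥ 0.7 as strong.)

r = -0.91 < 0 so the relationship is negative.
|r| = 0.91, which falls in the strong range.

strong negative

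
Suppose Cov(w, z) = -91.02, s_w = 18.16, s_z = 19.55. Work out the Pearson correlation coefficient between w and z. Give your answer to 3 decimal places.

r = Cov(w,z) / (s_w · s_z) = -91.02 / (18.16 × 19.55)
  = -91.02 / 355.0280 ≈ -0.256

-0.256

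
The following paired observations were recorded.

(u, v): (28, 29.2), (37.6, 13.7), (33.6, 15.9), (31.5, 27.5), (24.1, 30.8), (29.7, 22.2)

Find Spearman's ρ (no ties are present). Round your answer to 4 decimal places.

-0.9429

Rank u: 2, 6, 5, 4, 1, 3
Rank v: 5, 1, 2, 4, 6, 3
d = rank(u) − rank(v): -3, 5, 3, 0, -5, 0; Σd² = 68
ρ = 1 − 6Σd² / [n(n²−1)] = 1 − 6×68 / (6×35) = 1 − 408/210 ≈ -0.9429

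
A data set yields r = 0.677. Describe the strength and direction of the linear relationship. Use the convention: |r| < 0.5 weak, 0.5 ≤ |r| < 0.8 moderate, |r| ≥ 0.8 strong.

r = 0.677 > 0 so the relationship is positive.
|r| = 0.677, which falls in the moderate range.

moderate positive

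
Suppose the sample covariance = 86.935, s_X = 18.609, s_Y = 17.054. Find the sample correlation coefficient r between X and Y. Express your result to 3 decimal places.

0.274

r = Cov(X,Y) / (s_X · s_Y) = 86.935 / (18.609 × 17.054)
  = 86.935 / 317.3579 ≈ 0.274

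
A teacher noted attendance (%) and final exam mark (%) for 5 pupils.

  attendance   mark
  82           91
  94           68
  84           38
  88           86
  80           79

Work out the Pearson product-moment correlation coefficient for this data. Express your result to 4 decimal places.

-0.1137

n = 5, Σx = 428, Σy = 362, Σx² = 36760, Σy² = 27986, Σxy = 30934
nΣxy − ΣxΣy = 154670 − 154936 = -266
nΣx² − (Σx)² = 183800 − 183184 = 616; nΣy² − (Σy)² = 139930 − 131044 = 8886
r = -266 / √(616 × 8886) = -266 / 2339.6102 ≈ -0.1137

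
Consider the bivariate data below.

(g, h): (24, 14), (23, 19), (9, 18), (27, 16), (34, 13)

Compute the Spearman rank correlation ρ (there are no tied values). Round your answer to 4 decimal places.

Rank g: 3, 2, 1, 4, 5
Rank h: 2, 5, 4, 3, 1
d = rank(g) − rank(h): 1, -3, -3, 1, 4; Σd² = 36
ρ = 1 − 6Σd² / [n(n²−1)] = 1 − 6×36 / (5×24) = 1 − 216/120 ≈ -0.8000

-0.8000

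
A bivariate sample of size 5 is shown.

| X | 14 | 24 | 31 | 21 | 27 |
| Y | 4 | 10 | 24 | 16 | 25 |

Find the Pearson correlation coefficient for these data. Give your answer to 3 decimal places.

0.874

n = 5, ΣX = 117, ΣY = 79, ΣX² = 2903, ΣY² = 1573, ΣXY = 2051
nΣXY − ΣXΣY = 10255 − 9243 = 1012
nΣX² − (ΣX)² = 14515 − 13689 = 826; nΣY² − (ΣY)² = 7865 − 6241 = 1624
r = 1012 / √(826 × 1624) = 1012 / 1158.1986 ≈ 0.874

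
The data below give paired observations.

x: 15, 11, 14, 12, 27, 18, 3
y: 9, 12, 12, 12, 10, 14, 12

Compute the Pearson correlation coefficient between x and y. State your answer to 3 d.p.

n = 7, Σx = 100, Σy = 81, Σx² = 1748, Σy² = 953, Σxy = 1137
nΣxy − ΣxΣy = 7959 − 8100 = -141
nΣx² − (Σx)² = 12236 − 10000 = 2236; nΣy² − (Σy)² = 6671 − 6561 = 110
r = -141 / √(2236 × 110) = -141 / 495.9435 ≈ -0.284

-0.284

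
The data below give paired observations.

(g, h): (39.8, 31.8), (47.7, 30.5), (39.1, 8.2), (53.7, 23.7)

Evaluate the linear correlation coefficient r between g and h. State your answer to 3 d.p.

0.300

n = 4, Σg = 180.3, Σh = 94.2, Σg² = 8271.83, Σh² = 2570.42, Σgh = 4313.8
nΣgh − ΣgΣh = 17255.2 − 16984.26 = 270.94
nΣg² − (Σg)² = 33087.32 − 32508.09 = 579.23; nΣh² − (Σh)² = 10281.68 − 8873.64 = 1408.04
r = 270.94 / √(579.23 × 1408.04) = 270.94 / 903.0941 ≈ 0.300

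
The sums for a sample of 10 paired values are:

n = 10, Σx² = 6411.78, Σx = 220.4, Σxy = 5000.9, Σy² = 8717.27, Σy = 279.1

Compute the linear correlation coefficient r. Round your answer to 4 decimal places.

-0.9582

r = (nΣxy − ΣxΣy) / √[(nΣx² − (Σx)²)(nΣy² − (Σy)²)]
Numerator: 10×5000.9 − 220.4×279.1 = -11504.64
Denominator: √[(64117.8 − 48576.16)(87172.7 − 77896.81)] = √[15541.64 × 9275.89] = 12006.7707
r = -11504.64 / 12006.7707 ≈ -0.9582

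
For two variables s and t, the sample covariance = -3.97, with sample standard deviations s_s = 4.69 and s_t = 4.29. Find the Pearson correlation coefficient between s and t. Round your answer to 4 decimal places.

-0.1973

r = Cov(s,t) / (s_s · s_t) = -3.97 / (4.69 × 4.29)
  = -3.97 / 20.1201 ≈ -0.1973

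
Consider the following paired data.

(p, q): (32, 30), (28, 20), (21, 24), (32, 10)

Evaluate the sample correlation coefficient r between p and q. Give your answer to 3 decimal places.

-0.222

n = 4, Σp = 113, Σq = 84, Σp² = 3273, Σq² = 1976, Σpq = 2344
nΣpq − ΣpΣq = 9376 − 9492 = -116
nΣp² − (Σp)² = 13092 − 12769 = 323; nΣq² − (Σq)² = 7904 − 7056 = 848
r = -116 / √(323 × 848) = -116 / 523.3584 ≈ -0.222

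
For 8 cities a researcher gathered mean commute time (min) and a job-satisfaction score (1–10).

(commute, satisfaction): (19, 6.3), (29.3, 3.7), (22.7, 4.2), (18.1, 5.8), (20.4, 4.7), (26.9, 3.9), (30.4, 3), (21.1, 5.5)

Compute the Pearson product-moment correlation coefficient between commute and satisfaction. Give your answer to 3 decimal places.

n = 8, Σx = 187.9, Σy = 37.1, Σx² = 4571.53, Σy² = 181.21, Σxy = 836.47
nΣxy − ΣxΣy = 6691.76 − 6971.09 = -279.33
nΣx² − (Σx)² = 36572.24 − 35306.41 = 1265.83; nΣy² − (Σy)² = 1449.68 − 1376.41 = 73.27
r = -279.33 / √(1265.83 × 73.27) = -279.33 / 304.5445 ≈ -0.917

-0.917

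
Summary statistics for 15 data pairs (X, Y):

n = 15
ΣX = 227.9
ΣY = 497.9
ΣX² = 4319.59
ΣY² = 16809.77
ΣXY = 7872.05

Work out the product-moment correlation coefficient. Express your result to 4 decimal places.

r = (nΣXY − ΣXΣY) / √[(nΣX² − (ΣX)²)(nΣY² − (ΣY)²)]
Numerator: 15×7872.05 − 227.9×497.9 = 4609.34
Denominator: √[(64793.85 − 51938.41)(252146.55 − 247904.41)] = √[12855.44 × 4242.14] = 7384.7530
r = 4609.34 / 7384.7530 ≈ 0.6242

0.6242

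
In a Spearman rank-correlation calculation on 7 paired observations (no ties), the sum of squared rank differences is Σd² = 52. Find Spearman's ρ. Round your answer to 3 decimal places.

ρ = 1 − 6Σd² / [n(n²−1)] = 1 − 6×52 / (7×48)
  = 1 − 312/336 = 1 − 0.9286 ≈ 0.071

0.071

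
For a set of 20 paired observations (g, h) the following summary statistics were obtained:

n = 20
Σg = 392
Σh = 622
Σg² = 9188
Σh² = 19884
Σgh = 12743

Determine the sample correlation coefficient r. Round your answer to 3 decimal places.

0.612

r = (nΣgh − ΣgΣh) / √[(nΣg² − (Σg)²)(nΣh² − (Σh)²)]
Numerator: 20×12743 − 392×622 = 11036
Denominator: √[(183760 − 153664)(397680 − 386884)] = √[30096 × 10796] = 18025.4380
r = 11036 / 18025.4380 ≈ 0.612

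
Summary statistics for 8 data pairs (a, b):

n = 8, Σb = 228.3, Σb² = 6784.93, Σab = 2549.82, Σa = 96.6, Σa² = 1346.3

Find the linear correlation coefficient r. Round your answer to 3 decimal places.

-0.939

r = (nΣab − ΣaΣb) / √[(nΣa² − (Σa)²)(nΣb² − (Σb)²)]
Numerator: 8×2549.82 − 96.6×228.3 = -1655.22
Denominator: √[(10770.4 − 9331.56)(54279.44 − 52120.89)] = √[1438.84 × 2158.55] = 1762.3303
r = -1655.22 / 1762.3303 ≈ -0.939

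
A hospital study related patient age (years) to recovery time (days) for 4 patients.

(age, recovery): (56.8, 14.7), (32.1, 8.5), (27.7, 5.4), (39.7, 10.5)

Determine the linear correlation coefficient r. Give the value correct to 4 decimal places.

n = 4, Σx = 156.3, Σy = 39.1, Σx² = 6600.03, Σy² = 427.75, Σxy = 1674.24
nΣxy − ΣxΣy = 6696.96 − 6111.33 = 585.63
nΣx² − (Σx)² = 26400.12 − 24429.69 = 1970.43; nΣy² − (Σy)² = 1711 − 1528.81 = 182.19
r = 585.63 / √(1970.43 × 182.19) = 585.63 / 599.1599 ≈ 0.9774

0.9774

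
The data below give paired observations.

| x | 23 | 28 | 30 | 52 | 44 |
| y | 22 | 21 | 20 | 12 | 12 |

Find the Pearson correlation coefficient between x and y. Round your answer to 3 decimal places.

-0.969

n = 5, Σx = 177, Σy = 87, Σx² = 6853, Σy² = 1613, Σxy = 2846
nΣxy − ΣxΣy = 14230 − 15399 = -1169
nΣx² − (Σx)² = 34265 − 31329 = 2936; nΣy² − (Σy)² = 8065 − 7569 = 496
r = -1169 / √(2936 × 496) = -1169 / 1206.7543 ≈ -0.969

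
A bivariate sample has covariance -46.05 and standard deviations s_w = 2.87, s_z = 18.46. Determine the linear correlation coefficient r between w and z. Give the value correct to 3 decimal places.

r = Cov(w,z) / (s_w · s_z) = -46.05 / (2.87 × 18.46)
  = -46.05 / 52.9802 ≈ -0.869

-0.869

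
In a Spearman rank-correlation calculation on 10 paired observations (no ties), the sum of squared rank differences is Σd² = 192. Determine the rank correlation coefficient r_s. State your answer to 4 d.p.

-0.1636

ρ = 1 − 6Σd² / [n(n²−1)] = 1 − 6×192 / (10×99)
  = 1 − 1152/990 = 1 − 1.16364 ≈ -0.1636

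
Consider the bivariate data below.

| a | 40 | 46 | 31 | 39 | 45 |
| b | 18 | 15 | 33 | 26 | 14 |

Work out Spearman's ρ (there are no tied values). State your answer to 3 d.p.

-0.900

Rank a: 3, 5, 1, 2, 4
Rank b: 3, 2, 5, 4, 1
d = rank(a) − rank(b): 0, 3, -4, -2, 3; Σd² = 38
ρ = 1 − 6Σd² / [n(n²−1)] = 1 − 6×38 / (5×24) = 1 − 228/120 ≈ -0.900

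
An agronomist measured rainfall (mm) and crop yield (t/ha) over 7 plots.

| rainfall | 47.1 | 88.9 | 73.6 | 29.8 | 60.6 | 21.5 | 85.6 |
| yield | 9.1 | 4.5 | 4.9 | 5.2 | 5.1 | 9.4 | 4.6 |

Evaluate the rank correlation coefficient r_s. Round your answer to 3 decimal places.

-0.964

Rank rainfall: 3, 7, 5, 2, 4, 1, 6
Rank yield: 6, 1, 3, 5, 4, 7, 2
d = rank(rainfall) − rank(yield): -3, 6, 2, -3, 0, -6, 4; Σd² = 110
ρ = 1 − 6Σd² / [n(n²−1)] = 1 − 6×110 / (7×48) = 1 − 660/336 ≈ -0.964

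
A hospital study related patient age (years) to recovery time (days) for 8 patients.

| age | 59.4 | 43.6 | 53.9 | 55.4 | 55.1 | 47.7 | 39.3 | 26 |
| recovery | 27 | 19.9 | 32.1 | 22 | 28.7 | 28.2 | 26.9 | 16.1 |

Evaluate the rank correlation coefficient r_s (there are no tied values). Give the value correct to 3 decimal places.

Rank age: 8, 3, 5, 7, 6, 4, 2, 1
Rank recovery: 5, 2, 8, 3, 7, 6, 4, 1
d = rank(age) − rank(recovery): 3, 1, -3, 4, -1, -2, -2, 0; Σd² = 44
ρ = 1 − 6Σd² / [n(n²−1)] = 1 − 6×44 / (8×63) = 1 − 264/504 ≈ 0.476

0.476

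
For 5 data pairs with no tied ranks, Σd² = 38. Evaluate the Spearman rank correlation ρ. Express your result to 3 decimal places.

ρ = 1 − 6Σd² / [n(n²−1)] = 1 − 6×38 / (5×24)
  = 1 − 228/120 = 1 − 1.9000 ≈ -0.900

-0.900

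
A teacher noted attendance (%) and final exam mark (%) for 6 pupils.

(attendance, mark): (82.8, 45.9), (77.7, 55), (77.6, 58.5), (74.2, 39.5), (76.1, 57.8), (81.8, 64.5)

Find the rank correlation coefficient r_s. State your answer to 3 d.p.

Rank attendance: 6, 4, 3, 1, 2, 5
Rank mark: 2, 3, 5, 1, 4, 6
d = rank(attendance) − rank(mark): 4, 1, -2, 0, -2, -1; Σd² = 26
ρ = 1 − 6Σd² / [n(n²−1)] = 1 − 6×26 / (6×35) = 1 − 156/210 ≈ 0.257

0.257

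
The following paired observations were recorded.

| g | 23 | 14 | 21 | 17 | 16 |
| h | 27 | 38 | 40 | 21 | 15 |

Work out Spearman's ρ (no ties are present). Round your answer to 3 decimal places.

Rank g: 5, 1, 4, 3, 2
Rank h: 3, 4, 5, 2, 1
d = rank(g) − rank(h): 2, -3, -1, 1, 1; Σd² = 16
ρ = 1 − 6Σd² / [n(n²−1)] = 1 − 6×16 / (5×24) = 1 − 96/120 ≈ 0.200

0.200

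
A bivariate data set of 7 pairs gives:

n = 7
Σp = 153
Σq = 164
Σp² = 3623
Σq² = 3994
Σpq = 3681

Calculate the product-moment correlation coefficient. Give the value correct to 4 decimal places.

0.4688

r = (nΣpq − ΣpΣq) / √[(nΣp² − (Σp)²)(nΣq² − (Σq)²)]
Numerator: 7×3681 − 153×164 = 675
Denominator: √[(25361 − 23409)(27958 − 26896)] = √[1952 × 1062] = 1439.8000
r = 675 / 1439.8000 ≈ 0.4688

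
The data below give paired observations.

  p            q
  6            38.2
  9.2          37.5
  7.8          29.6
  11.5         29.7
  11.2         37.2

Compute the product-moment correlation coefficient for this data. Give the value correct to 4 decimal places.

n = 5, Σp = 45.7, Σq = 172.2, Σp² = 439.17, Σq² = 6007.58, Σpq = 1563.27
nΣpq − ΣpΣq = 7816.35 − 7869.54 = -53.19
nΣp² − (Σp)² = 2195.85 − 2088.49 = 107.36; nΣq² − (Σq)² = 30037.9 − 29652.84 = 385.06
r = -53.19 / √(107.36 × 385.06) = -53.19 / 203.3225 ≈ -0.2616

-0.2616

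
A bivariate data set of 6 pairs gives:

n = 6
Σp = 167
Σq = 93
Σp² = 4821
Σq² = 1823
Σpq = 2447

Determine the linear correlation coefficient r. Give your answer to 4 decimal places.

-0.5511

r = (nΣpq − ΣpΣq) / √[(nΣp² − (Σp)²)(nΣq² − (Σq)²)]
Numerator: 6×2447 − 167×93 = -849
Denominator: √[(28926 − 27889)(10938 − 8649)] = √[1037 × 2289] = 1540.6794
r = -849 / 1540.6794 ≈ -0.5511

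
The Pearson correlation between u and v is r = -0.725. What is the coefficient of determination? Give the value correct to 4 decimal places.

r² = (-0.725)² = 0.5256

0.5256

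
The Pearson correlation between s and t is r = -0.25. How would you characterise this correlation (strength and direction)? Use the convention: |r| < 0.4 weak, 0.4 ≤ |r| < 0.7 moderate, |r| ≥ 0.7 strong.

r = -0.25 < 0 so the relationship is negative.
|r| = 0.25, which falls in the weak range.

weak negative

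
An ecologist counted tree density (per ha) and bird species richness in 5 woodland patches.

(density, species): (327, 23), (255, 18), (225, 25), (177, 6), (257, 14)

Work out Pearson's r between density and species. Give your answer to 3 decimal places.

0.633

n = 5, Σx = 1241, Σy = 86, Σx² = 319957, Σy² = 1710, Σxy = 22396
nΣxy − ΣxΣy = 111980 − 106726 = 5254
nΣx² − (Σx)² = 1599785 − 1540081 = 59704; nΣy² − (Σy)² = 8550 − 7396 = 1154
r = 5254 / √(59704 × 1154) = 5254 / 8300.5070 ≈ 0.633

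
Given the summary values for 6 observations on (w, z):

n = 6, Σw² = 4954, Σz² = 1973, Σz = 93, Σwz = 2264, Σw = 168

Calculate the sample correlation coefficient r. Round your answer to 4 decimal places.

-0.9327

r = (nΣwz − ΣwΣz) / √[(nΣw² − (Σw)²)(nΣz² − (Σz)²)]
Numerator: 6×2264 − 168×93 = -2040
Denominator: √[(29724 − 28224)(11838 − 8649)] = √[1500 × 3189] = 2187.1214
r = -2040 / 2187.1214 ≈ -0.9327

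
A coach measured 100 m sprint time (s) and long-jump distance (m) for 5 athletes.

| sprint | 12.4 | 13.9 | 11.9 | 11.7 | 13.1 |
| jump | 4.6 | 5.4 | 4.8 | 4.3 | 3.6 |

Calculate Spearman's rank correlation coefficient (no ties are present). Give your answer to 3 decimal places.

Rank sprint: 3, 5, 2, 1, 4
Rank jump: 3, 5, 4, 2, 1
d = rank(sprint) − rank(jump): 0, 0, -2, -1, 3; Σd² = 14
ρ = 1 − 6Σd² / [n(n²−1)] = 1 − 6×14 / (5×24) = 1 − 84/120 ≈ 0.300

0.300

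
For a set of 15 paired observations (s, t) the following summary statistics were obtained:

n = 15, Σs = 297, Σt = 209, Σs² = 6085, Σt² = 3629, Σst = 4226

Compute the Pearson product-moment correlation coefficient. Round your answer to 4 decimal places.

r = (nΣst − ΣsΣt) / √[(nΣs² − (Σs)²)(nΣt² − (Σt)²)]
Numerator: 15×4226 − 297×209 = 1317
Denominator: √[(91275 − 88209)(54435 − 43681)] = √[3066 × 10754] = 5742.1045
r = 1317 / 5742.1045 ≈ 0.2294

0.2294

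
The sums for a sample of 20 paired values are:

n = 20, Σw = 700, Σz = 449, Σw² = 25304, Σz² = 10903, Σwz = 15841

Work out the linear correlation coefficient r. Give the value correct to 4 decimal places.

0.1549

r = (nΣwz − ΣwΣz) / √[(nΣw² − (Σw)²)(nΣz² − (Σz)²)]
Numerator: 20×15841 − 700×449 = 2520
Denominator: √[(506080 − 490000)(218060 − 201601)] = √[16080 × 16459] = 16268.3964
r = 2520 / 16268.3964 ≈ 0.1549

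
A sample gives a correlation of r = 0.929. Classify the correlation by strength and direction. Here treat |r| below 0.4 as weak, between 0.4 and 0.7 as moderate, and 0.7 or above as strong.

strong positive

r = 0.929 > 0 so the relationship is positive.
|r| = 0.929, which falls in the strong range.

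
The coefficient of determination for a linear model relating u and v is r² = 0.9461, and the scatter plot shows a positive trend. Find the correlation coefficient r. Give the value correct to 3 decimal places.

0.973

|r| = √0.9461 = 0.973
The association is positive, so r = 0.973.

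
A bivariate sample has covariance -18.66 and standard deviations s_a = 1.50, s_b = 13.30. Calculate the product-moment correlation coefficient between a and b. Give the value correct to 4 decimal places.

-0.9353

r = Cov(a,b) / (s_a · s_b) = -18.66 / (1.50 × 13.30)
  = -18.66 / 19.9500 ≈ -0.9353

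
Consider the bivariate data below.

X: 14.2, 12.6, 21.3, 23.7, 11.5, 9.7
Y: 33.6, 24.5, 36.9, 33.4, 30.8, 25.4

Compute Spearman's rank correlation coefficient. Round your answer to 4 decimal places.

0.6571

Rank X: 4, 3, 5, 6, 2, 1
Rank Y: 5, 1, 6, 4, 3, 2
d = rank(X) − rank(Y): -1, 2, -1, 2, -1, -1; Σd² = 12
ρ = 1 − 6Σd² / [n(n²−1)] = 1 − 6×12 / (6×35) = 1 − 72/210 ≈ 0.6571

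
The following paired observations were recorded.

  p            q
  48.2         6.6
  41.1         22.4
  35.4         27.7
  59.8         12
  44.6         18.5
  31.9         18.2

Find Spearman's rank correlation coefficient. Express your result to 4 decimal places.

-0.6000

Rank p: 5, 3, 2, 6, 4, 1
Rank q: 1, 5, 6, 2, 4, 3
d = rank(p) − rank(q): 4, -2, -4, 4, 0, -2; Σd² = 56
ρ = 1 − 6Σd² / [n(n²−1)] = 1 − 6×56 / (6×35) = 1 − 336/210 ≈ -0.6000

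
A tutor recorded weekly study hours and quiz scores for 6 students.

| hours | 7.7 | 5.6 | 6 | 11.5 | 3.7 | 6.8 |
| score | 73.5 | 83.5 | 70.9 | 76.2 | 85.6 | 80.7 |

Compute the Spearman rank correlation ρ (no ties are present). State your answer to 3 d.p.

-0.600

Rank hours: 5, 2, 3, 6, 1, 4
Rank score: 2, 5, 1, 3, 6, 4
d = rank(hours) − rank(score): 3, -3, 2, 3, -5, 0; Σd² = 56
ρ = 1 − 6Σd² / [n(n²−1)] = 1 − 6×56 / (6×35) = 1 − 336/210 ≈ -0.600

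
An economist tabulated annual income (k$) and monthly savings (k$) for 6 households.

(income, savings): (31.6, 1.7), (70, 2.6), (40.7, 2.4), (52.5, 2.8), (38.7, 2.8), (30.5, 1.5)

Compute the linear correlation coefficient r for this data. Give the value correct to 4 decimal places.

n = 6, Σx = 264, Σy = 13.8, Σx² = 12739.24, Σy² = 33.34, Σxy = 634.51
nΣxy − ΣxΣy = 3807.06 − 3643.2 = 163.86
nΣx² − (Σx)² = 76435.44 − 69696 = 6739.44; nΣy² − (Σy)² = 200.04 − 190.44 = 9.6
r = 163.86 / √(6739.44 × 9.6) = 163.86 / 254.3592 ≈ 0.6442

0.6442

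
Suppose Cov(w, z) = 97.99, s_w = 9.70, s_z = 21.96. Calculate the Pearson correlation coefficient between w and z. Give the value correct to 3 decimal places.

r = Cov(w,z) / (s_w · s_z) = 97.99 / (9.70 × 21.96)
  = 97.99 / 213.0120 ≈ 0.460

0.460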